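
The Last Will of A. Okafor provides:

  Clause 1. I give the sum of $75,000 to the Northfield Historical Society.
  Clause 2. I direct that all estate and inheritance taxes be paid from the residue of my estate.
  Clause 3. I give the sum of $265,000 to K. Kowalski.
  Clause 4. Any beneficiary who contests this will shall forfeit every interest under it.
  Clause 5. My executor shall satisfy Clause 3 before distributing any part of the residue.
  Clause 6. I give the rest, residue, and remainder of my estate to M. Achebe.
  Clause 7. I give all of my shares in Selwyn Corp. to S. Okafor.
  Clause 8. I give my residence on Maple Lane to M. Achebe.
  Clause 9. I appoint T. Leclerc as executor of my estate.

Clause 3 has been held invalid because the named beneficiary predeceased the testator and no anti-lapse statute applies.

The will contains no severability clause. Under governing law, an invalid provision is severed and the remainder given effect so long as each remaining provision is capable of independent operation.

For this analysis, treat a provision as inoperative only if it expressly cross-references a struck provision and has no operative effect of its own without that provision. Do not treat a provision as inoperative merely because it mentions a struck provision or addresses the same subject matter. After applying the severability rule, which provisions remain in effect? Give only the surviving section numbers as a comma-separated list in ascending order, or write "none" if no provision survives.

1, 2, 4, 6, 7, 8, 9

Clause 3 is struck. Clause 5 merely fixes the priority direction for Clause 3; with Clause 3 gone it has nothing to operate on and falls away. Under the stated default rule, only provisions that cannot operate independently fall away; the rest are enforced. That leaves Clause 1, Clause 2, Clause 4, Clause 6, Clause 7, Clause 8, and Clause 9 in effect.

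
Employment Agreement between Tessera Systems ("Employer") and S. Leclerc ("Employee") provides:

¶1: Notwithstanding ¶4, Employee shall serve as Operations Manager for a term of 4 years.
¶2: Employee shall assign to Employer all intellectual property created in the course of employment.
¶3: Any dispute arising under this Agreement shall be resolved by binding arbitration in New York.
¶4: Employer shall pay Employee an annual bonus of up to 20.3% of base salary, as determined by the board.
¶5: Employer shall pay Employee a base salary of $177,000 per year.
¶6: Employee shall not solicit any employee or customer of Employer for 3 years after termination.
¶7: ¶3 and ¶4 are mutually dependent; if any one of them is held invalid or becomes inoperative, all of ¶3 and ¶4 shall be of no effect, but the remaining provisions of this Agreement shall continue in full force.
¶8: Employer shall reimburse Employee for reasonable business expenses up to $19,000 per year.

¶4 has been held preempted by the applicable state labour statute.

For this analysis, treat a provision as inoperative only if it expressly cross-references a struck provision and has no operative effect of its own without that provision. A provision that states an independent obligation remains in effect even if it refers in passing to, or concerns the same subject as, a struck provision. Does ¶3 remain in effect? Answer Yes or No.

¶4 is struck. ¶1 mentions ¶4 but its own obligation stands independently of ¶4, so ¶1 is not affected. Nothing else in the Agreement is defined by reference to ¶4. ¶7 declares ¶3 and ¶4 mutually dependent; since one of them has fallen, all of them are of no effect. That brings down ¶3 as well. The remainder continues in force under ¶7. ¶1, ¶2, ¶5, ¶6, ¶7, and ¶8 remain in effect. ¶3 is among the inoperative provisions, so the answer is no.

No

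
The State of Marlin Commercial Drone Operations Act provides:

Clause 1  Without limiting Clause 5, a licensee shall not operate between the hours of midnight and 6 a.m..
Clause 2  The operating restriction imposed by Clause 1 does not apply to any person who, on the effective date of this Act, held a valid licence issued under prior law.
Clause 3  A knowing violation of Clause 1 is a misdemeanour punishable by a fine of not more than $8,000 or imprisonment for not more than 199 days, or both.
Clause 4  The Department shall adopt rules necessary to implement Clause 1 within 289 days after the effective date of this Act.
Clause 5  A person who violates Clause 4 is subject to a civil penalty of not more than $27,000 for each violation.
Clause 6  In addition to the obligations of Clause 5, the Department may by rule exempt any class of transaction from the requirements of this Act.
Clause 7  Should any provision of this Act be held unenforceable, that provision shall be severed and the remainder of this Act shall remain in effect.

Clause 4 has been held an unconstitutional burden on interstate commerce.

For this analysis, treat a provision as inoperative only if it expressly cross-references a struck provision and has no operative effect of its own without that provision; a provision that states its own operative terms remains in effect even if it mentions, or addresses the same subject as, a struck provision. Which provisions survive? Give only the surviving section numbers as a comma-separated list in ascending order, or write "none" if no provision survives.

1, 2, 3, 6, 7

Clause 4 is struck. The only function of Clause 5 is the civil penalty for violating Clause 4, so it cannot stand once Clause 4 is removed. Clause 6 mentions Clause 5 but its own obligation stands independently of Clause 5, so Clause 6 is not affected. Although Clause 1 refers to Clause 5, its operative terms do not depend on Clause 5, so it remains in effect. Clause 7 is a severability clause and preserves every provision that can still be given independent effect. The provisions still in force are Clause 1, Clause 2, Clause 3, Clause 6, and Clause 7.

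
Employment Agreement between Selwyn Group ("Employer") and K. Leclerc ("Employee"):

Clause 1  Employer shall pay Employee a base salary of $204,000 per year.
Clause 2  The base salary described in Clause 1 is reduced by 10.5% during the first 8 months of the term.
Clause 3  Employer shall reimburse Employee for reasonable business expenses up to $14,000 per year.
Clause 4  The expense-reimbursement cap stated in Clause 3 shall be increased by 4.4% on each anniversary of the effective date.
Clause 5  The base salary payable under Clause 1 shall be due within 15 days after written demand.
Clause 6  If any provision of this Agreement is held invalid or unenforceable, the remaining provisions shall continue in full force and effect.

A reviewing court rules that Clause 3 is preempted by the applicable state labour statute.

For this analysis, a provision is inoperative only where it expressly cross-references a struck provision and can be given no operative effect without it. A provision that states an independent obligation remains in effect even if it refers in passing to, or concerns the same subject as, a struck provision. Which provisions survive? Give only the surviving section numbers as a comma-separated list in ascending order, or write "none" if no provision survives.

1, 2, 5, 6

Clause 3 is struck. Clause 4 operates only by reference to Clause 3, so it falls with Clause 3. Clause 6 is a severability clause and preserves every provision that can still be given independent effect. The provisions still in force are Clause 1, Clause 2, Clause 5, and Clause 6.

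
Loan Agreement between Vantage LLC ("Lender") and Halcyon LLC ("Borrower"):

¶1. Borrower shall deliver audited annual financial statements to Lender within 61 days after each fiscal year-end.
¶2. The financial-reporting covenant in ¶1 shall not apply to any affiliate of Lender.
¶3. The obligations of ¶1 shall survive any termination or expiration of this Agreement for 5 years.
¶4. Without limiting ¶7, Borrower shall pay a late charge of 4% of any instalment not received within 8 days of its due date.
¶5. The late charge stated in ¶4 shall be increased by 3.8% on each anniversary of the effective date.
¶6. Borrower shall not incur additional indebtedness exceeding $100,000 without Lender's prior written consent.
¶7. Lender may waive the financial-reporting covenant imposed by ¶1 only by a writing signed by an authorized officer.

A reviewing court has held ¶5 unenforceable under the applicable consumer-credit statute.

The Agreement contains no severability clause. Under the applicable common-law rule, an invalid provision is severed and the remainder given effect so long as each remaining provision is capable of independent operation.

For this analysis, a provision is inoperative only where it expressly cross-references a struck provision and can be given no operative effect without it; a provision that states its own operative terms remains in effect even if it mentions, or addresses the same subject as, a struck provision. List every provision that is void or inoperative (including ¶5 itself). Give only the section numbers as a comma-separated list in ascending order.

5

¶5 is struck. Nothing else in the Agreement is defined by reference to ¶5. Under the stated default rule, only provisions that cannot operate independently fall away; the rest are enforced. That leaves ¶1, ¶2, ¶3, ¶4, ¶6, and ¶7 in effect.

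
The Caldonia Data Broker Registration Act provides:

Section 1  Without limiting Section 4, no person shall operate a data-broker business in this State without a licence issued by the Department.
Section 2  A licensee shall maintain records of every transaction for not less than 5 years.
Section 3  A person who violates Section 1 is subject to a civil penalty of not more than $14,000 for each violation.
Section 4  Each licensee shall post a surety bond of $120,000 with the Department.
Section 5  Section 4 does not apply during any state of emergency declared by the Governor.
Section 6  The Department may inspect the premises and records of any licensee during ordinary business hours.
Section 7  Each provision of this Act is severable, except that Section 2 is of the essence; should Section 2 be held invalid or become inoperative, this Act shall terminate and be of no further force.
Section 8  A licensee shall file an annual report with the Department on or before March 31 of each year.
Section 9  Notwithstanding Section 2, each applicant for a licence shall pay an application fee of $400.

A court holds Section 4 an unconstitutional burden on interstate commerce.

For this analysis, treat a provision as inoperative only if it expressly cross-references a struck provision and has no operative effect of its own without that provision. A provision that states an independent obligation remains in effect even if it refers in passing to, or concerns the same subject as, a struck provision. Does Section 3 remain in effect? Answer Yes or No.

Yes

Section 4 is struck. Section 5 operates only by reference to Section 4, so it falls with Section 4. Although Section 1 refers to Section 4, its operative terms do not depend on Section 4, so it remains in effect. Section 7 makes Section 2 an essential term, but Section 2 is unaffected, so the severability proviso in Section 7 preserves the remaining provisions. That leaves Section 1, Section 2, Section 3, Section 6, Section 7, Section 8, and Section 9 in effect. Section 3 is among the surviving provisions, so the answer is yes.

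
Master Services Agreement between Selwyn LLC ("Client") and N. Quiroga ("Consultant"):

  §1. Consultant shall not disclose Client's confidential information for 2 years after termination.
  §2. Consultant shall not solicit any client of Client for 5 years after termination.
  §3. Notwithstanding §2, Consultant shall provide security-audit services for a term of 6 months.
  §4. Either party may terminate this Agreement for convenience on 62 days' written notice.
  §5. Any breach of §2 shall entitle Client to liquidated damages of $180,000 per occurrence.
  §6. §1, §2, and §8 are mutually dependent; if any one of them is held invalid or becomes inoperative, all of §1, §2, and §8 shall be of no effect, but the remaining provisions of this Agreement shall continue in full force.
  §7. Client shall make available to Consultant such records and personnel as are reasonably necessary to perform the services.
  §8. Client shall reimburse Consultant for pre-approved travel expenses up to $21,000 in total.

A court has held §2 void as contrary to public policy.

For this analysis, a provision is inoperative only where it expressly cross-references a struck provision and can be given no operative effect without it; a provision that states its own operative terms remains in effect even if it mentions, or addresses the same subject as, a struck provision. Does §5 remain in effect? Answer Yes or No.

§2 is struck. §5 has no operative effect of its own apart from §2 and is therefore inoperative. §3 mentions §2 but its own obligation stands independently of §2, so §3 is not affected. §6 declares §1, §2, and §8 mutually dependent; since one of them has fallen, all of them are of no effect. That brings down §1 and §8 as well. The remainder continues in force under §6. That leaves §3, §4, §6, and §7 in effect. §5 is among the inoperative provisions, so the answer is no.

No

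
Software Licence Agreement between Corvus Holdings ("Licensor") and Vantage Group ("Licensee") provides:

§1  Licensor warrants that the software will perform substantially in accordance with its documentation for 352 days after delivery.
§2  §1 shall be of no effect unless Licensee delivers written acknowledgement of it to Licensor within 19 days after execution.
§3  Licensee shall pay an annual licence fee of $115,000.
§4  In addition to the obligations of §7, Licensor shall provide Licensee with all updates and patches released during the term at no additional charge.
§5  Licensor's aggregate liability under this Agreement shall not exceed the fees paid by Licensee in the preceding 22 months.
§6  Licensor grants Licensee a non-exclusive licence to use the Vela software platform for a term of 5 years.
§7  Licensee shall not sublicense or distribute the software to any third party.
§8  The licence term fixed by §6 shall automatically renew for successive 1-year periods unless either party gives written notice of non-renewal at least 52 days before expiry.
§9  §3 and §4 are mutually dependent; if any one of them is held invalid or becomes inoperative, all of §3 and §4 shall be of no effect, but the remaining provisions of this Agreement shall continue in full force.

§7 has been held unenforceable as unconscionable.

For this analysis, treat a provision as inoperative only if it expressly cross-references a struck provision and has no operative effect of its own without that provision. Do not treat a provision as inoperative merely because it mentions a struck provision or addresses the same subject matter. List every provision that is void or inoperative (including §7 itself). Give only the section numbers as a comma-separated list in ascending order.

7

§7 is struck. Although §4 refers to §7, its operative terms do not depend on §7, so it remains in effect. No other provision's operative terms depend on §7. §9 ties §3 and §4 together, but none of those is affected here; the remaining provisions continue in force under §9. That leaves §1, §2, §3, §4, §5, §6, §8, and §9 in effect.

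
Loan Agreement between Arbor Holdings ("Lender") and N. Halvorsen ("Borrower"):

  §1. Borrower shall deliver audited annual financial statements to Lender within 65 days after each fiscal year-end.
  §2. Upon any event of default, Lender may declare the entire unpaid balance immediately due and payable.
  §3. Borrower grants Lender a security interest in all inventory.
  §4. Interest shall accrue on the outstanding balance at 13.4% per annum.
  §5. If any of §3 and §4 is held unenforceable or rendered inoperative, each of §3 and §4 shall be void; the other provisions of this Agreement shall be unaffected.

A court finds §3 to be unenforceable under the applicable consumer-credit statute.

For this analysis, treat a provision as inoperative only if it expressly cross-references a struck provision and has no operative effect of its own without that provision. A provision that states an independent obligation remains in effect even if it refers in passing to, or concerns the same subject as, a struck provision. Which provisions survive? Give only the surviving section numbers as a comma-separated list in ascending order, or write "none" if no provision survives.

§3 is struck. No other provision's operative terms depend on §3. §5 declares §3 and §4 mutually dependent; since one of them has fallen, all of them are of no effect. That brings down §4 as well. The remainder continues in force under §5. That leaves §1, §2, and §5 in effect.

1, 2, 5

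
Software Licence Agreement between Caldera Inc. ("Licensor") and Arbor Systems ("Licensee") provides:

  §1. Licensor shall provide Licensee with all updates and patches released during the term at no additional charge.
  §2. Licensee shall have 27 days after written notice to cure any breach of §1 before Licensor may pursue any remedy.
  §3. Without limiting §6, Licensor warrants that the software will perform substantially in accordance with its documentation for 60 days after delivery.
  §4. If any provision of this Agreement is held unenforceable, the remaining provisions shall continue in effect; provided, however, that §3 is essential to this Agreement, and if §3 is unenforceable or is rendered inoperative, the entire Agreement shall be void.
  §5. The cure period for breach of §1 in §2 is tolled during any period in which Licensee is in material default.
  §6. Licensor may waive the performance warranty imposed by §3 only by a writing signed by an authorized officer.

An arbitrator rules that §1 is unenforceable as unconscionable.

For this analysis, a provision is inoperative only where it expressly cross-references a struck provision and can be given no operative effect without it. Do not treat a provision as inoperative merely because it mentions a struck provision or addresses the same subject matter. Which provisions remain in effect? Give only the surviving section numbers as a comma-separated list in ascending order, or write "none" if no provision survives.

3, 4, 6

§1 is struck. §2 operates only by reference to §1, so it falls with §1. §5 operates only by reference to §2, so it falls with §2. §4 makes §3 an essential term, but §3 is unaffected, so the severability proviso in §4 preserves the remaining provisions. That leaves §3, §4, and §6 in effect.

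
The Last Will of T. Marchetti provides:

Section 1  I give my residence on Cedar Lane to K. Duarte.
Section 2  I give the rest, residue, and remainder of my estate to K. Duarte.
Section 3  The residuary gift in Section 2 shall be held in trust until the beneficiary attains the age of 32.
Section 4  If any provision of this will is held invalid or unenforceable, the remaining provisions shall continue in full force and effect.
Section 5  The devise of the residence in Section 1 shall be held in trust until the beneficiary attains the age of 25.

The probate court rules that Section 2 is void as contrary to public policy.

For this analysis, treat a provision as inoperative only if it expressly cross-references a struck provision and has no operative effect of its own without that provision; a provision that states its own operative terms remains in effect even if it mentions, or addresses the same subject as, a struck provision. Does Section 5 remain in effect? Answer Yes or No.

Yes

Section 2 is struck. Section 3 operates only by reference to Section 2, so it falls with Section 2. Under the severability clause in Section 4, the remaining provisions continue in force. The provisions still in force are Section 1, Section 4, and Section 5. Section 5 is among the surviving provisions, so the answer is yes.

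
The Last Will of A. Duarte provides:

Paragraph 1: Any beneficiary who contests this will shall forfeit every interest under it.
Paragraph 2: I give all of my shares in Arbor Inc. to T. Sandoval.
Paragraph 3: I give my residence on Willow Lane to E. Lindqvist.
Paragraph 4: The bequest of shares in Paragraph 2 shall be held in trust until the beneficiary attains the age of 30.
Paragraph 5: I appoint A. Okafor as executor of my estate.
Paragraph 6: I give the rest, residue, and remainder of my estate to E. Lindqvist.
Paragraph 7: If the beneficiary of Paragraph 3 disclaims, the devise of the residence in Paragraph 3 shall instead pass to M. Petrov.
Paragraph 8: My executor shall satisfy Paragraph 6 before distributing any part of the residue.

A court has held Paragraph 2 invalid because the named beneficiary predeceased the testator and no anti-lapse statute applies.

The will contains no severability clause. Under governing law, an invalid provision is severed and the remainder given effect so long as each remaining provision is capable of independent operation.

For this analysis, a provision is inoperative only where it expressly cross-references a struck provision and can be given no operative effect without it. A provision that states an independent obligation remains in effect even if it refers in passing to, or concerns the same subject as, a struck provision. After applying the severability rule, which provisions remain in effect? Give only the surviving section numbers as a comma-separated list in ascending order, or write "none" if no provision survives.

1, 3, 5, 6, 7, 8

Paragraph 2 is struck. Paragraph 4 merely fixes the trust for Paragraph 2; with Paragraph 2 gone it has nothing to operate on and falls away. Under the stated default rule, only provisions that cannot operate independently fall away; the rest are enforced. The provisions still in force are Paragraph 1, Paragraph 3, Paragraph 5, Paragraph 6, Paragraph 7, and Paragraph 8.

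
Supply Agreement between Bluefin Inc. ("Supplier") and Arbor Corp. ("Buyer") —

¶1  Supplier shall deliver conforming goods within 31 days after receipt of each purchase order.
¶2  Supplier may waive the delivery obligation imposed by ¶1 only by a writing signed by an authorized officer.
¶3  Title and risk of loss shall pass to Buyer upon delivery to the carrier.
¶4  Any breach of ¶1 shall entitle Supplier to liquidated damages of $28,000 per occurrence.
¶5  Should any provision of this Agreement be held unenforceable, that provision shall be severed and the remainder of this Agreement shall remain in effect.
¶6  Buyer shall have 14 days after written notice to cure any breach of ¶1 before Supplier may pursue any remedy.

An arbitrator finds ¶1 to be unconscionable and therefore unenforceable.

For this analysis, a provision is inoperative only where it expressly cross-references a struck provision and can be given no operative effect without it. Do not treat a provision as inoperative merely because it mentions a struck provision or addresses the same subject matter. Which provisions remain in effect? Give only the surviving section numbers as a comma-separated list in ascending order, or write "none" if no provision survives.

3, 5

¶1 is struck. The only function of ¶2 is the waiver condition for ¶1, so it cannot stand once ¶1 is removed. ¶4 does nothing except set the liquidated-damages amount by reference to ¶1; with ¶1 gone it has no independent effect and is inoperative. ¶6 operates only by reference to ¶1, so it falls with ¶1. Under the severability clause in ¶5, the remaining provisions continue in force. ¶3 and ¶5 remain in effect.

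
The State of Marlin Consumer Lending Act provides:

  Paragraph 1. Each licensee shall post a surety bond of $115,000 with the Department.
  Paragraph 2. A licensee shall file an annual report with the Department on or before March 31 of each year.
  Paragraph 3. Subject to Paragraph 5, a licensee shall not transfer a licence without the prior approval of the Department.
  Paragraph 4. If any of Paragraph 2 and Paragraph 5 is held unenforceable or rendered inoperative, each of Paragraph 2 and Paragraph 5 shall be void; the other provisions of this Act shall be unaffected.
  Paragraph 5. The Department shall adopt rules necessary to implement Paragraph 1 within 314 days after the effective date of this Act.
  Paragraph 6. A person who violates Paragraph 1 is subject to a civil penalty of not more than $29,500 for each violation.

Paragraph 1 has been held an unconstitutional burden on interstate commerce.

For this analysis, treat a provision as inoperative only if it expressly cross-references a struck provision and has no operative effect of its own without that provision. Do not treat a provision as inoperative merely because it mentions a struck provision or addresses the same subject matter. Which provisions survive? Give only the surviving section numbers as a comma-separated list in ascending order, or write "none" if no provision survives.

Paragraph 1 is struck. Paragraph 5 merely fixes the rulemaking mandate for Paragraph 1; with Paragraph 1 gone it has nothing to operate on and falls away. Paragraph 6 merely fixes the civil penalty for violating Paragraph 1; with Paragraph 1 gone it has nothing to operate on and falls away. Although Paragraph 3 refers to Paragraph 5, its operative terms do not depend on Paragraph 5, so it remains in effect. Paragraph 4 declares Paragraph 2 and Paragraph 5 mutually dependent; since one of them has fallen, all of them are of no effect. That brings down Paragraph 2 as well. The remainder continues in force under Paragraph 4. The provisions still in force are Paragraph 3 and Paragraph 4.

3, 4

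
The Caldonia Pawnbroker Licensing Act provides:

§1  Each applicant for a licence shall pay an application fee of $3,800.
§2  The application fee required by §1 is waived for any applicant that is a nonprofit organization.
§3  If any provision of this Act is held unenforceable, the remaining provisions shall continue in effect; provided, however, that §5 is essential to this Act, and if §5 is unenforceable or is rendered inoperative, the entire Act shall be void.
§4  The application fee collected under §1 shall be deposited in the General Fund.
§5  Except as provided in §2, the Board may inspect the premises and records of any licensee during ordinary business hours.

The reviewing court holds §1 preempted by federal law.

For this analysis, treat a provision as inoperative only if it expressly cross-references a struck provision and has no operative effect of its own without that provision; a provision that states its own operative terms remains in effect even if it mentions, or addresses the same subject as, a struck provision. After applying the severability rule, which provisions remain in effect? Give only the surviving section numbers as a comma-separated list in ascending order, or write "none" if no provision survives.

§1 is struck. The whole of §2 is the nonprofit waiver of the application fee, defined by reference to §1, so §2 cannot stand once §1 is removed. §4 has no operative effect of its own apart from §1 and is therefore inoperative. §5 mentions §2 but its own obligation stands independently of §2, so §5 is not affected. §3 makes §5 an essential term, but §5 is unaffected, so the severability proviso in §3 preserves the remaining provisions. The provisions still in force are §3 and §5.

3, 5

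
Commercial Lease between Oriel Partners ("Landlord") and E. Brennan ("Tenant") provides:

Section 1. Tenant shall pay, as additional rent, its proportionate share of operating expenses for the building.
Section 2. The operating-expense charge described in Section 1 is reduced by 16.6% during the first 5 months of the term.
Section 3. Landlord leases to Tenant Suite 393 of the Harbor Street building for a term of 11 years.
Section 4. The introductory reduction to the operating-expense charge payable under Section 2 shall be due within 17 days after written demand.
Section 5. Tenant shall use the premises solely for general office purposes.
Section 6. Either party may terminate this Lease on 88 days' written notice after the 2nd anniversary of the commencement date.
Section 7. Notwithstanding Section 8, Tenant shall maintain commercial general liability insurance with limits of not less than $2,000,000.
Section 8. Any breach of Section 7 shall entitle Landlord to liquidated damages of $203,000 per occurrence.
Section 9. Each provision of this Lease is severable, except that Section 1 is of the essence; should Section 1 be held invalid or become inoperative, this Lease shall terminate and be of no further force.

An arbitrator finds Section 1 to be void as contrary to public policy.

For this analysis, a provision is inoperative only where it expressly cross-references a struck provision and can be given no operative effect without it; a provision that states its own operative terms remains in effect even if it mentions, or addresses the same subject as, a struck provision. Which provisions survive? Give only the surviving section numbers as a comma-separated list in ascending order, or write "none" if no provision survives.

none

Section 1 is struck. Section 2 has no operative effect of its own apart from Section 1 and is therefore inoperative. The whole of Section 4 is the payment deadline for the introductory reduction to the operating-expense charge, defined by reference to Section 2, so Section 4 cannot stand once Section 2 is removed. Section 9 makes Section 1 an essential term, and Section 1 is the provision held invalid; under Section 9, the entire Lease is therefore void. No provision of the Lease survives.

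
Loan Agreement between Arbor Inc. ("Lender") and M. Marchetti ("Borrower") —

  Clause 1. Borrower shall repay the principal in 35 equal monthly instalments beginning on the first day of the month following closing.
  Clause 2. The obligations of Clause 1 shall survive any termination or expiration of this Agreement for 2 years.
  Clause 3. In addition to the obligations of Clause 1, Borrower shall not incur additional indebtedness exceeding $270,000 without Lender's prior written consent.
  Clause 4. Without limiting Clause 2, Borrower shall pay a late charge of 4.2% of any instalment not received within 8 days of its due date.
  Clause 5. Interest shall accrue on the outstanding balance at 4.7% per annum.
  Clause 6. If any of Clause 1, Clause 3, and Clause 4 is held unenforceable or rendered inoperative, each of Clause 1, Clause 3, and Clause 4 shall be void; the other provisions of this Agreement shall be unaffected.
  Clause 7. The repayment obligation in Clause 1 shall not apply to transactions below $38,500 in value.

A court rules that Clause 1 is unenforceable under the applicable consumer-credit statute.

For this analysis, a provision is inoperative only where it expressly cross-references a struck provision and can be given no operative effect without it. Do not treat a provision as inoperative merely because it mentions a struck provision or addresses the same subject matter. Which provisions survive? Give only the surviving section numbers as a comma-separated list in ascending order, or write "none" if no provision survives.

5, 6

Clause 1 is struck. Clause 2 operates only by reference to Clause 1, so it falls with Clause 1. Clause 7 does nothing except set the carve-out from the repayment obligation by reference to Clause 1; with Clause 1 gone it has no independent effect and is inoperative. Clause 6 declares Clause 1, Clause 3, and Clause 4 mutually dependent; since one of them has fallen, all of them are of no effect. That brings down Clause 3 and Clause 4 as well. The remainder continues in force under Clause 6. That leaves Clause 5 and Clause 6 in effect.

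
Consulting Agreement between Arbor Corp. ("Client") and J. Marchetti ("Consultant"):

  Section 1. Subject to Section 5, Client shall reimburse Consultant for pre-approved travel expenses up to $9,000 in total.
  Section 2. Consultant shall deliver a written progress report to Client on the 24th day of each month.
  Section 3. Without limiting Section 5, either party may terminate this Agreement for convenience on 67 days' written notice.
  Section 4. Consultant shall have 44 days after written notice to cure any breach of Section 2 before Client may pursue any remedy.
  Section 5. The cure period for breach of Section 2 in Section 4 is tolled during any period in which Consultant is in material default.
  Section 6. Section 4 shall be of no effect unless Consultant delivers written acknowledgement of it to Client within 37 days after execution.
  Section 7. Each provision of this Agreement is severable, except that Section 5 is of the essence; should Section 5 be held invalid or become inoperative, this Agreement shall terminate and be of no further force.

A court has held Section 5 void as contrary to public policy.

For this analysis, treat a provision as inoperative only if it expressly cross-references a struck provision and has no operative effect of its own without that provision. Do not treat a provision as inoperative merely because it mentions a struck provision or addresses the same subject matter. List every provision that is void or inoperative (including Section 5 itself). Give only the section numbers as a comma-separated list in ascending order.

1, 2, 3, 4, 5, 6, 7

Section 5 is struck. Nothing else in the Agreement is defined by reference to Section 5. Section 7 makes Section 5 an essential term, and Section 5 is the provision held invalid; under Section 7, the entire Agreement is therefore void. No provision of the Agreement survives.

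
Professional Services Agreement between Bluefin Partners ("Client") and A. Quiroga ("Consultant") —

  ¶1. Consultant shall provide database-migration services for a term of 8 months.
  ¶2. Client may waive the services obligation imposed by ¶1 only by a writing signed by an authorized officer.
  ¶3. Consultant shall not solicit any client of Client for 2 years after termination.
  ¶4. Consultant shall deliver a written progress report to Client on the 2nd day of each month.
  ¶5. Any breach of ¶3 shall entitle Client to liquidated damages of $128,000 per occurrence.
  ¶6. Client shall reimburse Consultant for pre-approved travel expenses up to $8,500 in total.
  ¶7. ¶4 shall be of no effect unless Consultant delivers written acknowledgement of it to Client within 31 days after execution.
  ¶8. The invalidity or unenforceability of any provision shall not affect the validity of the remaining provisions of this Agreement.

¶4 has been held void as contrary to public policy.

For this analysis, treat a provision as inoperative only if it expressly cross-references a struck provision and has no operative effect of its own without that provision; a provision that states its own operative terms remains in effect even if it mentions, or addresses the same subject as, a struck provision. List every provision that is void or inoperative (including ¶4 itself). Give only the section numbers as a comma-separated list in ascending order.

4, 7

¶4 is struck. ¶7 has no operative effect of its own apart from ¶4 and is therefore inoperative. ¶8 is a severability clause and preserves every provision that can still be given independent effect. ¶1, ¶2, ¶3, ¶5, ¶6, and ¶8 remain in effect.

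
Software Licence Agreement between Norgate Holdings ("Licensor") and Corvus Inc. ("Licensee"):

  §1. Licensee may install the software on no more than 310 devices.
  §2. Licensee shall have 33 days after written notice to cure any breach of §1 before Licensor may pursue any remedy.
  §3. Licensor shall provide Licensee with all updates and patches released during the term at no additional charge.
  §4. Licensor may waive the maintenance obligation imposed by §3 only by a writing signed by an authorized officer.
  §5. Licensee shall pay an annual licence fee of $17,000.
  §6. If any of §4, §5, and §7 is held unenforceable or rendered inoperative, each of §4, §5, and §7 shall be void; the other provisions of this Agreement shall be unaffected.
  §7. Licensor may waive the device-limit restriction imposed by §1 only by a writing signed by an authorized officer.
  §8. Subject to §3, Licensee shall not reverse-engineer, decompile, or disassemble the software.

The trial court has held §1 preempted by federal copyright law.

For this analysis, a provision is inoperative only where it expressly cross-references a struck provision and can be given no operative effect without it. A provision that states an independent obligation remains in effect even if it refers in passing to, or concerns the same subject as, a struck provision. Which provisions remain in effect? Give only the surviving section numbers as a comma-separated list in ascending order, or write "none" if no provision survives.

§1 is struck. The only function of §2 is the cure period for breach of §1, so it cannot stand once §1 is removed. §7 merely fixes the waiver condition for §1; with §1 gone it has nothing to operate on and falls away. §6 declares §4, §5, and §7 mutually dependent; since one of them has fallen, all of them are of no effect. That brings down §4 and §5 as well. The remainder continues in force under §6. That leaves §3, §6, and §8 in effect.

3, 6, 8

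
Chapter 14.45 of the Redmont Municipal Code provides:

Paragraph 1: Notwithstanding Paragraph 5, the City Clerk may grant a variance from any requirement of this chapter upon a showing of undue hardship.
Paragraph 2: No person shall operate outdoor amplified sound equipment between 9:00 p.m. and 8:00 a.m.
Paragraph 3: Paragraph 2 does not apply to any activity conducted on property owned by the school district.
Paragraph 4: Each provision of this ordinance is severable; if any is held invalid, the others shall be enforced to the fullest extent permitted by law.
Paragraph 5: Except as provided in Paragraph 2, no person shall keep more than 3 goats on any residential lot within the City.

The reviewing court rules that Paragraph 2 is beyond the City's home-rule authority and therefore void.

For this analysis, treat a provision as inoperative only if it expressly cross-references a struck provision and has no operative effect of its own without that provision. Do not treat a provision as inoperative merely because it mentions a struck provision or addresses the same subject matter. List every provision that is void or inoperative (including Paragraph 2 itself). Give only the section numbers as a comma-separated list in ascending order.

Paragraph 2 is struck. The only function of Paragraph 3 is the public-property exemption from Paragraph 2, so it cannot stand once Paragraph 2 is removed. Although Paragraph 5 refers to Paragraph 2, its operative terms do not depend on Paragraph 2, so it remains in effect. Under the severability clause in Paragraph 4, the remaining provisions continue in force. That leaves Paragraph 1, Paragraph 4, and Paragraph 5 in effect.

2, 3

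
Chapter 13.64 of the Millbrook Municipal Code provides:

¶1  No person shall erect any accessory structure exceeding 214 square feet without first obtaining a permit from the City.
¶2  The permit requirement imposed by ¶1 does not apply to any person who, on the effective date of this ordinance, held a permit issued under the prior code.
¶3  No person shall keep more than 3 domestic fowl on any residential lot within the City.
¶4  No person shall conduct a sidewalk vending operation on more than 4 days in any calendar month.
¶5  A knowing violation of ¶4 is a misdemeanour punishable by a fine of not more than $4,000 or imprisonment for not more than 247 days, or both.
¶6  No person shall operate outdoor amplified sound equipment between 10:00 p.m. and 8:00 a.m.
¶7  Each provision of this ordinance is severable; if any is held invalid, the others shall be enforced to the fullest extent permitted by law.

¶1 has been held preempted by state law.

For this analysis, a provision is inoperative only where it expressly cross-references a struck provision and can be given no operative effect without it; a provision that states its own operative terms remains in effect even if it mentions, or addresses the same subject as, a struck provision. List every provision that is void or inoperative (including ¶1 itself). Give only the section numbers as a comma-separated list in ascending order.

1, 2

¶1 is struck. The only function of ¶2 is the grandfather exemption from ¶1, so it cannot stand once ¶1 is removed. Under the severability clause in ¶7, the remaining provisions continue in force. ¶3, ¶4, ¶5, ¶6, and ¶7 remain in effect.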